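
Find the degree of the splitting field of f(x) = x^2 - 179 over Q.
[K:Q] = 2

The polynomial x^2 - 179 is irreducible over Q since 179 is not a perfect square. Its splitting field is Q(sqrt(179)), which has degree 2 over Q.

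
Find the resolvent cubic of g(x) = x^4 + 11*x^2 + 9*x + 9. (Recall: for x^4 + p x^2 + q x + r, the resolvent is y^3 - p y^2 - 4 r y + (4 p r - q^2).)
h(y) = y^3 - 11*y^2 - 36*y + 315

Identify coefficients: p = 11, q = 9, r = 9.
Plug into h(y) = y^3 - p y^2 - 4 r y + (4 p r - q^2):
  h(y) = y^3 - (11) y^2 - 4*(9) y + (4*(11)*(9) - (9)^2)
       = y^3 + (-11) y^2 + (-36) y + (315).
Simplifying: h(y) = y^3 - 11*y^2 - 36*y + 315.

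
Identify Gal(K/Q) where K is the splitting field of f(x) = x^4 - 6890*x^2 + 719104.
Gal(K/Q) = Z/2Z (cyclic of order 2)

f factors as (x^2 - 6784)(x^2 - 106), so the splitting field is K = Q(sqrt(6784), sqrt(106)). The squarefree part of 6784 is 106 and the squarefree part of 106 is also 106, so sqrt(6784) and sqrt(106) are both rational multiples of sqrt(106). Hence Q(sqrt(6784)) = Q(sqrt(106)) = Q(sqrt(106)), and the splitting field collapses to a single degree-2 extension with Galois group Z/2Z.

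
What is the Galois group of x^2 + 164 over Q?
Gal(K/Q) = Z/2Z (cyclic of order 2)

x^2 + 164 is irreducible over Q since -164 is not a rational square. The splitting field Q(sqrt(-164)) has degree 2 over Q, and its unique nontrivial automorphism is sqrt(-164) ↦ -sqrt(-164). Hence Gal(Q(sqrt(-164))/Q) = Z/2Z.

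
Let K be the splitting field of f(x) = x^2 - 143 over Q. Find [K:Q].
[K:Q] = 2

The polynomial x^2 - 143 is irreducible over Q since 143 is not a perfect square. Its splitting field is Q(sqrt(143)), which has degree 2 over Q.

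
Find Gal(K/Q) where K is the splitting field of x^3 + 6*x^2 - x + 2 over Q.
Gal(K/Q) = S_3 (symmetric group of order 6)

Compute the discriminant of x^3 + (6)*x^2 + (-1)*x + (2): Δ = -2012. Since Δ is not a rational square, the Galois group is not contained in A_3; it must be the full S_3 (irreducibility of the cubic rules out anything smaller).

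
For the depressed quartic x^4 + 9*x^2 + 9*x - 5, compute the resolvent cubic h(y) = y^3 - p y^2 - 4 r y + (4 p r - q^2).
h(y) = y^3 - 9*y^2 + 20*y - 261

Identify coefficients: p = 9, q = 9, r = -5.
Plug into h(y) = y^3 - p y^2 - 4 r y + (4 p r - q^2):
  h(y) = y^3 - (9) y^2 - 4*(-5) y + (4*(9)*(-5) - (9)^2)
       = y^3 + (-9) y^2 + (20) y + (-261).
Simplifying: h(y) = y^3 - 9*y^2 + 20*y - 261.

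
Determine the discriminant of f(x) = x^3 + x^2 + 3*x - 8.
Δ = -2227

For x^3 + a x^2 + b x + c the discriminant is Δ = 18 a b c - 4 a^3 c + a^2 b^2 - 4 b^3 - 27 c^2.
Plug a = 1, b = 3, c = -8:
  18*(1)*(3)*(-8) - 4*(1)^3*(-8) + (1)^2*(3)^2 - 4*(3)^3 - 27*(-8)^2
  = -432 + (32) + 9 + (-108) + (-1728)
  = -2227.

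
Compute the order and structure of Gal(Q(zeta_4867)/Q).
|Gal(Q(zeta_4867)/Q)| = phi(4867) = 4680; group ≅ (Z/4867Z)^* ≅ Z/30Z × Z/156Z

The n-th cyclotomic polynomial Φ_4867(x) is the minimal polynomial of zeta_4867 over Q and has degree phi(4867) = 4680. So Q(zeta_4867) is a degree-4680 Galois extension with Galois group (Z/4867Z)^*. By CRT, (Z/4867Z)^* ≅ (Z/31Z)^* × (Z/157Z)^*. Each prime-power unit group is (Z/31Z)^* ≅ Z/30Z; (Z/157Z)^* ≅ Z/156Z. Hence Gal(Q(zeta_4867)/Q) ≅ Z/30Z × Z/156Z.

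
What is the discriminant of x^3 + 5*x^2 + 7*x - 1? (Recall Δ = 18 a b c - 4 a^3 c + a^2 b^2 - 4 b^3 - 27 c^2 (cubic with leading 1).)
Δ = -304

For x^3 + a x^2 + b x + c the discriminant is Δ = 18 a b c - 4 a^3 c + a^2 b^2 - 4 b^3 - 27 c^2.
Plug a = 5, b = 7, c = -1:
  18*(5)*(7)*(-1) - 4*(5)^3*(-1) + (5)^2*(7)^2 - 4*(7)^3 - 27*(-1)^2
  = -630 + (500) + 1225 + (-1372) + (-27)
  = -304.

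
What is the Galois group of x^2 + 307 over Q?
Gal(K/Q) = Z/2Z (cyclic of order 2)

x^2 + 307 is irreducible over Q since -307 is not a rational square. The splitting field Q(sqrt(-307)) has degree 2 over Q, and its unique nontrivial automorphism is sqrt(-307) ↦ -sqrt(-307). Hence Gal(Q(sqrt(-307))/Q) = Z/2Z.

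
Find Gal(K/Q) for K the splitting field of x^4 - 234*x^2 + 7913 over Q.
Gal(K/Q) = V_4 (Klein four-group, Z/2Z × Z/2Z)

f factors as (x^2 - 41)(x^2 - 193), so the splitting field is K = Q(sqrt(41), sqrt(193)). The elements 41, 193, 7913 are all non-squares in Q, so sqrt(41) and sqrt(193) generate independent quadratic extensions. Thus [K:Q] = 4 and Gal(K/Q) is generated by the two order-2 automorphisms sqrt(41) ↦ -sqrt(41) and sqrt(193) ↦ -sqrt(193), giving V_4.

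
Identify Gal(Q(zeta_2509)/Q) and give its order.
|Gal(Q(zeta_2509)/Q)| = phi(2509) = 2304; group ≅ (Z/2509Z)^* ≅ Z/12Z × Z/192Z

The n-th cyclotomic polynomial Φ_2509(x) is the minimal polynomial of zeta_2509 over Q and has degree phi(2509) = 2304. So Q(zeta_2509) is a degree-2304 Galois extension with Galois group (Z/2509Z)^*. By CRT, (Z/2509Z)^* ≅ (Z/13Z)^* × (Z/193Z)^*. Each prime-power unit group is (Z/13Z)^* ≅ Z/12Z; (Z/193Z)^* ≅ Z/192Z. Hence Gal(Q(zeta_2509)/Q) ≅ Z/12Z × Z/192Z.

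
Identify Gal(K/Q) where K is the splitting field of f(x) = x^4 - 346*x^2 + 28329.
Gal(K/Q) = V_4 (Klein four-group, Z/2Z × Z/2Z)

f factors as (x^2 - 213)(x^2 - 133), so the splitting field is K = Q(sqrt(213), sqrt(133)). The elements 213, 133, 28329 are all non-squares in Q, so sqrt(213) and sqrt(133) generate independent quadratic extensions. Thus [K:Q] = 4 and Gal(K/Q) is generated by the two order-2 automorphisms sqrt(213) ↦ -sqrt(213) and sqrt(133) ↦ -sqrt(133), giving V_4.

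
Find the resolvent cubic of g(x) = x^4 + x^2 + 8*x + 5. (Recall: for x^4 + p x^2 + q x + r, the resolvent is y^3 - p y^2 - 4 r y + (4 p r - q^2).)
h(y) = y^3 - y^2 - 20*y - 44

Identify coefficients: p = 1, q = 8, r = 5.
Plug into h(y) = y^3 - p y^2 - 4 r y + (4 p r - q^2):
  h(y) = y^3 - (1) y^2 - 4*(5) y + (4*(1)*(5) - (8)^2)
       = y^3 + (-1) y^2 + (-20) y + (-44).
Simplifying: h(y) = y^3 - y^2 - 20*y - 44.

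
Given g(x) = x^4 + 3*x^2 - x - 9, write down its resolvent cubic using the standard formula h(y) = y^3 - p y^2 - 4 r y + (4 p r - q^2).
h(y) = y^3 - 3*y^2 + 36*y - 109

Identify coefficients: p = 3, q = -1, r = -9.
Plug into h(y) = y^3 - p y^2 - 4 r y + (4 p r - q^2):
  h(y) = y^3 - (3) y^2 - 4*(-9) y + (4*(3)*(-9) - (-1)^2)
       = y^3 + (-3) y^2 + (36) y + (-109).
Simplifying: h(y) = y^3 - 3*y^2 + 36*y - 109.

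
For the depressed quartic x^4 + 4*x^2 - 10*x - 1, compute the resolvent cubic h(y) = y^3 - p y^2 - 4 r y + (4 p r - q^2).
h(y) = y^3 - 4*y^2 + 4*y - 116

Identify coefficients: p = 4, q = -10, r = -1.
Plug into h(y) = y^3 - p y^2 - 4 r y + (4 p r - q^2):
  h(y) = y^3 - (4) y^2 - 4*(-1) y + (4*(4)*(-1) - (-10)^2)
       = y^3 + (-4) y^2 + (4) y + (-116).
Simplifying: h(y) = y^3 - 4*y^2 + 4*y - 116.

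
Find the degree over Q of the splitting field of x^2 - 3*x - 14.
[K:Q] = 2

The discriminant of x^2 + (-3)*x + (-14) is b^2 - 4c = 9 - (-56) = 65. Since 65 is not a perfect square in Q, the polynomial is irreducible over Q. Its two roots generate a degree-2 extension, so [K:Q] = 2.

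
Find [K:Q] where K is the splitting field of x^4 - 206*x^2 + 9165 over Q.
[K:Q] = 4

f factors as (x^2 - 65)(x^2 - 141); the splitting field is K = Q(sqrt(65), sqrt(141)). Since 65, 141, and 9165 are all non-squares in Q, the three subfields Q(sqrt(65)), Q(sqrt(141)), Q(sqrt(9165)) are distinct degree-2 extensions, so [K:Q] = 4 (Klein four Galois group).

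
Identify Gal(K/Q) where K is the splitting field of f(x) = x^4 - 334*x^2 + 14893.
Gal(K/Q) = V_4 (Klein four-group, Z/2Z × Z/2Z)

f factors as (x^2 - 53)(x^2 - 281), so the splitting field is K = Q(sqrt(53), sqrt(281)). The elements 53, 281, 14893 are all non-squares in Q, so sqrt(53) and sqrt(281) generate independent quadratic extensions. Thus [K:Q] = 4 and Gal(K/Q) is generated by the two order-2 automorphisms sqrt(53) ↦ -sqrt(53) and sqrt(281) ↦ -sqrt(281), giving V_4.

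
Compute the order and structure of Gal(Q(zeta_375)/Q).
|Gal(Q(zeta_375)/Q)| = phi(375) = 200; group ≅ (Z/375Z)^* ≅ Z/2Z × Z/100Z

The n-th cyclotomic polynomial Φ_375(x) is the minimal polynomial of zeta_375 over Q and has degree phi(375) = 200. So Q(zeta_375) is a degree-200 Galois extension with Galois group (Z/375Z)^*. By CRT, (Z/375Z)^* ≅ (Z/3Z)^* × (Z/125Z)^*. Each prime-power unit group is (Z/3Z)^* ≅ Z/2Z; (Z/125Z)^* ≅ Z/100Z. Hence Gal(Q(zeta_375)/Q) ≅ Z/2Z × Z/100Z.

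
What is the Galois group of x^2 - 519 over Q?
Gal(K/Q) = Z/2Z (cyclic of order 2)

x^2 - 519 is irreducible over Q since 519 is not a rational square. The splitting field Q(sqrt(519)) has degree 2 over Q, and its unique nontrivial automorphism is sqrt(519) ↦ -sqrt(519). Hence Gal(Q(sqrt(519))/Q) = Z/2Z.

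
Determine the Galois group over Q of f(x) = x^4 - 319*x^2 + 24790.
Gal(K/Q) = V_4 (Klein four-group, Z/2Z × Z/2Z)

f factors as (x^2 - 134)(x^2 - 185), so the splitting field is K = Q(sqrt(134), sqrt(185)). The elements 134, 185, 24790 are all non-squares in Q, so sqrt(134) and sqrt(185) generate independent quadratic extensions. Thus [K:Q] = 4 and Gal(K/Q) is generated by the two order-2 automorphisms sqrt(134) ↦ -sqrt(134) and sqrt(185) ↦ -sqrt(185), giving V_4.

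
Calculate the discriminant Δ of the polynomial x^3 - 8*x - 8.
Δ = 320

For a depressed cubic x^3 + p x + q the discriminant is Δ = -4 p^3 - 27 q^2 = -4*(-8)^3 - 27*(-8)^2 = 2048 - 1728 = 320.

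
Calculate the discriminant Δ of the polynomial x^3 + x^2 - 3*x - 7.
Δ = -800

For x^3 + a x^2 + b x + c the discriminant is Δ = 18 a b c - 4 a^3 c + a^2 b^2 - 4 b^3 - 27 c^2.
Plug a = 1, b = -3, c = -7:
  18*(1)*(-3)*(-7) - 4*(1)^3*(-7) + (1)^2*(-3)^2 - 4*(-3)^3 - 27*(-7)^2
  = 378 + (28) + 9 + (108) + (-1323)
  = -800.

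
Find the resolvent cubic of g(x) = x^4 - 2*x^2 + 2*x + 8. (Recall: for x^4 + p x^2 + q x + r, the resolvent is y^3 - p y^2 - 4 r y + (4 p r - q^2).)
h(y) = y^3 + 2*y^2 - 32*y - 68

Identify coefficients: p = -2, q = 2, r = 8.
Plug into h(y) = y^3 - p y^2 - 4 r y + (4 p r - q^2):
  h(y) = y^3 - (-2) y^2 - 4*(8) y + (4*(-2)*(8) - (2)^2)
       = y^3 + (2) y^2 + (-32) y + (-68).
Simplifying: h(y) = y^3 + 2*y^2 - 32*y - 68.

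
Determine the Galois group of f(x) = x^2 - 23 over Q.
Gal(K/Q) = Z/2Z (cyclic of order 2)

x^2 - 23 is irreducible over Q since 23 is not a rational square. The splitting field Q(sqrt(23)) has degree 2 over Q, and its unique nontrivial automorphism is sqrt(23) ↦ -sqrt(23). Hence Gal(Q(sqrt(23))/Q) = Z/2Z.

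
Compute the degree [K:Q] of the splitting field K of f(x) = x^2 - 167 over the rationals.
[K:Q] = 2

The polynomial x^2 - 167 is irreducible over Q since 167 is not a perfect square. Its splitting field is Q(sqrt(167)), which has degree 2 over Q.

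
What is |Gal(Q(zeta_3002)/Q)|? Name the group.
|Gal(Q(zeta_3002)/Q)| = phi(3002) = 1404; group ≅ (Z/3002Z)^* ≅ Z/18Z × Z/78Z

The n-th cyclotomic polynomial Φ_3002(x) is the minimal polynomial of zeta_3002 over Q and has degree phi(3002) = 1404. So Q(zeta_3002) is a degree-1404 Galois extension with Galois group (Z/3002Z)^*. By CRT, (Z/3002Z)^* ≅ (Z/2Z)^* × (Z/19Z)^* × (Z/79Z)^*. Each prime-power unit group is (Z/2Z)^* ≅ trivial group (order 1); (Z/19Z)^* ≅ Z/18Z; (Z/79Z)^* ≅ Z/78Z. Hence Gal(Q(zeta_3002)/Q) ≅ Z/18Z × Z/78Z.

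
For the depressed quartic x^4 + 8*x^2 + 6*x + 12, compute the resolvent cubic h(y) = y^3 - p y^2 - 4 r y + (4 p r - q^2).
h(y) = y^3 - 8*y^2 - 48*y + 348

Identify coefficients: p = 8, q = 6, r = 12.
Plug into h(y) = y^3 - p y^2 - 4 r y + (4 p r - q^2):
  h(y) = y^3 - (8) y^2 - 4*(12) y + (4*(8)*(12) - (6)^2)
       = y^3 + (-8) y^2 + (-48) y + (348).
Simplifying: h(y) = y^3 - 8*y^2 - 48*y + 348.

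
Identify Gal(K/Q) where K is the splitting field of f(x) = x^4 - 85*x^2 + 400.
Gal(K/Q) = Z/2Z (cyclic of order 2)

f factors as (x^2 - 80)(x^2 - 5), so the splitting field is K = Q(sqrt(80), sqrt(5)). The squarefree part of 80 is 5 and the squarefree part of 5 is also 5, so sqrt(80) and sqrt(5) are both rational multiples of sqrt(5). Hence Q(sqrt(80)) = Q(sqrt(5)) = Q(sqrt(5)), and the splitting field collapses to a single degree-2 extension with Galois group Z/2Z.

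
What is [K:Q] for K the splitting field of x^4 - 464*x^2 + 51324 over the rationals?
[K:Q] = 4

f factors as (x^2 - 282)(x^2 - 182); the splitting field is K = Q(sqrt(282), sqrt(182)). Since 282, 182, and 51324 are all non-squares in Q, the three subfields Q(sqrt(282)), Q(sqrt(182)), Q(sqrt(51324)) are distinct degree-2 extensions, so [K:Q] = 4 (Klein four Galois group).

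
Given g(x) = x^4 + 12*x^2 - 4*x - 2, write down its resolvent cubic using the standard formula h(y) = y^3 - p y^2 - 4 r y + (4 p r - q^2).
h(y) = y^3 - 12*y^2 + 8*y - 112

Identify coefficients: p = 12, q = -4, r = -2.
Plug into h(y) = y^3 - p y^2 - 4 r y + (4 p r - q^2):
  h(y) = y^3 - (12) y^2 - 4*(-2) y + (4*(12)*(-2) - (-4)^2)
       = y^3 + (-12) y^2 + (8) y + (-112).
Simplifying: h(y) = y^3 - 12*y^2 + 8*y - 112.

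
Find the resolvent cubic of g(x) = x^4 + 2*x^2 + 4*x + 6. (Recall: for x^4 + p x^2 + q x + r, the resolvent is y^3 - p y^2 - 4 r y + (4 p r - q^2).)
h(y) = y^3 - 2*y^2 - 24*y + 32

Identify coefficients: p = 2, q = 4, r = 6.
Plug into h(y) = y^3 - p y^2 - 4 r y + (4 p r - q^2):
  h(y) = y^3 - (2) y^2 - 4*(6) y + (4*(2)*(6) - (4)^2)
       = y^3 + (-2) y^2 + (-24) y + (32).
Simplifying: h(y) = y^3 - 2*y^2 - 24*y + 32.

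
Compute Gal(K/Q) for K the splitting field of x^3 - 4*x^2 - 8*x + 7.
Gal(K/Q) = S_3 (symmetric group of order 6)

Compute the discriminant of x^3 + (-4)*x^2 + (-8)*x + (7): Δ = 7573. Since Δ is not a rational square, the Galois group is not contained in A_3; it must be the full S_3 (irreducibility of the cubic rules out anything smaller).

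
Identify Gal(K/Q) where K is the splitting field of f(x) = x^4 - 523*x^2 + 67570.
Gal(K/Q) = V_4 (Klein four-group, Z/2Z × Z/2Z)

f factors as (x^2 - 233)(x^2 - 290), so the splitting field is K = Q(sqrt(233), sqrt(290)). The elements 233, 290, 67570 are all non-squares in Q, so sqrt(233) and sqrt(290) generate independent quadratic extensions. Thus [K:Q] = 4 and Gal(K/Q) is generated by the two order-2 automorphisms sqrt(233) ↦ -sqrt(233) and sqrt(290) ↦ -sqrt(290), giving V_4.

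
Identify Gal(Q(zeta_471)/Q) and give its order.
|Gal(Q(zeta_471)/Q)| = phi(471) = 312; group ≅ (Z/471Z)^* ≅ Z/2Z × Z/156Z

The n-th cyclotomic polynomial Φ_471(x) is the minimal polynomial of zeta_471 over Q and has degree phi(471) = 312. So Q(zeta_471) is a degree-312 Galois extension with Galois group (Z/471Z)^*. By CRT, (Z/471Z)^* ≅ (Z/3Z)^* × (Z/157Z)^*. Each prime-power unit group is (Z/3Z)^* ≅ Z/2Z; (Z/157Z)^* ≅ Z/156Z. Hence Gal(Q(zeta_471)/Q) ≅ Z/2Z × Z/156Z.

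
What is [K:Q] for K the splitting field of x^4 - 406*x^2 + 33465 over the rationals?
[K:Q] = 4

f factors as (x^2 - 115)(x^2 - 291); the splitting field is K = Q(sqrt(115), sqrt(291)). Since 115, 291, and 33465 are all non-squares in Q, the three subfields Q(sqrt(115)), Q(sqrt(291)), Q(sqrt(33465)) are distinct degree-2 extensions, so [K:Q] = 4 (Klein four Galois group).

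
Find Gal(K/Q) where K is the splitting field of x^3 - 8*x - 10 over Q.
Gal(K/Q) = S_3 (symmetric group of order 6)

Compute the discriminant of x^3 + (0)*x^2 + (-8)*x + (-10): Δ = -652. Since Δ is not a rational square, the Galois group is not contained in A_3; it must be the full S_3 (irreducibility of the cubic rules out anything smaller).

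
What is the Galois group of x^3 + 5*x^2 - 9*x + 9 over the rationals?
Gal(K/Q) = S_3 (symmetric group of order 6)

Compute the discriminant of x^3 + (5)*x^2 + (-9)*x + (9): Δ = -9036. Since Δ is not a rational square, the Galois group is not contained in A_3; it must be the full S_3 (irreducibility of the cubic rules out anything smaller).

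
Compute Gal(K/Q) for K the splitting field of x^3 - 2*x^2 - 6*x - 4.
Gal(K/Q) = S_3 (symmetric group of order 6)

Compute the discriminant of x^3 + (-2)*x^2 + (-6)*x + (-4): Δ = -416. Since Δ is not a rational square, the Galois group is not contained in A_3; it must be the full S_3 (irreducibility of the cubic rules out anything smaller).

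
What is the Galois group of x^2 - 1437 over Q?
Gal(K/Q) = Z/2Z (cyclic of order 2)

x^2 - 1437 is irreducible over Q since 1437 is not a rational square. The splitting field Q(sqrt(1437)) has degree 2 over Q, and its unique nontrivial automorphism is sqrt(1437) ↦ -sqrt(1437). Hence Gal(Q(sqrt(1437))/Q) = Z/2Z.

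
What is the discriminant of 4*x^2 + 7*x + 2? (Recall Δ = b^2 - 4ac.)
Δ = 17

For a quadratic a x^2 + b x + c the discriminant is Δ = b^2 - 4ac = (7)^2 - 4*(4)*(2) = 49 - (32) = 17.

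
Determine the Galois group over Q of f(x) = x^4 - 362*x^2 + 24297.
Gal(K/Q) = V_4 (Klein four-group, Z/2Z × Z/2Z)

f factors as (x^2 - 273)(x^2 - 89), so the splitting field is K = Q(sqrt(273), sqrt(89)). The elements 273, 89, 24297 are all non-squares in Q, so sqrt(273) and sqrt(89) generate independent quadratic extensions. Thus [K:Q] = 4 and Gal(K/Q) is generated by the two order-2 automorphisms sqrt(273) ↦ -sqrt(273) and sqrt(89) ↦ -sqrt(89), giving V_4.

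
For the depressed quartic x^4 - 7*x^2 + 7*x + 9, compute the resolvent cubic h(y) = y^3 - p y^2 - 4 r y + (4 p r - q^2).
h(y) = y^3 + 7*y^2 - 36*y - 301

Identify coefficients: p = -7, q = 7, r = 9.
Plug into h(y) = y^3 - p y^2 - 4 r y + (4 p r - q^2):
  h(y) = y^3 - (-7) y^2 - 4*(9) y + (4*(-7)*(9) - (7)^2)
       = y^3 + (7) y^2 + (-36) y + (-301).
Simplifying: h(y) = y^3 + 7*y^2 - 36*y - 301.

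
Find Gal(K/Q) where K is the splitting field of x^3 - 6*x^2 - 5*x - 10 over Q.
Gal(K/Q) = S_3 (symmetric group of order 6)

Compute the discriminant of x^3 + (-6)*x^2 + (-5)*x + (-10): Δ = -15340. Since Δ is not a rational square, the Galois group is not contained in A_3; it must be the full S_3 (irreducibility of the cubic rules out anything smaller).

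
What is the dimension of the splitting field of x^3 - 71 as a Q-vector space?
[K:Q] = 6

x^3 - 71 has one real root r = 71^(1/3) and two complex roots r*zeta_3, r*zeta_3^2 where zeta_3 = e^(2*pi*i/3). The splitting field is Q(r, zeta_3). [Q(r):Q] = 3 and [Q(zeta_3):Q] = 2 with gcd = 1, so [Q(r, zeta_3):Q] = 3 * 2 = 6.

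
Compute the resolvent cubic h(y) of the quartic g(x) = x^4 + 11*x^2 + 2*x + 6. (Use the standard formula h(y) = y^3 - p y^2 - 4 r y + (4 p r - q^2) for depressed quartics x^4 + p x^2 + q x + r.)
h(y) = y^3 - 11*y^2 - 24*y + 260

Identify coefficients: p = 11, q = 2, r = 6.
Plug into h(y) = y^3 - p y^2 - 4 r y + (4 p r - q^2):
  h(y) = y^3 - (11) y^2 - 4*(6) y + (4*(11)*(6) - (2)^2)
       = y^3 + (-11) y^2 + (-24) y + (260).
Simplifying: h(y) = y^3 - 11*y^2 - 24*y + 260.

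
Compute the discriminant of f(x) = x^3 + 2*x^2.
Δ = 0

For x^3 + a x^2 + b x + c the discriminant is Δ = 18 a b c - 4 a^3 c + a^2 b^2 - 4 b^3 - 27 c^2.
Plug a = 2, b = 0, c = 0:
  18*(2)*(0)*(0) - 4*(2)^3*(0) + (2)^2*(0)^2 - 4*(0)^3 - 27*(0)^2
  = 0 + (0) + 0 + (0) + (0)
  = 0.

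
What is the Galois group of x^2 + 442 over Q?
Gal(K/Q) = Z/2Z (cyclic of order 2)

x^2 + 442 is irreducible over Q since -442 is not a rational square. The splitting field Q(sqrt(-442)) has degree 2 over Q, and its unique nontrivial automorphism is sqrt(-442) ↦ -sqrt(-442). Hence Gal(Q(sqrt(-442))/Q) = Z/2Z.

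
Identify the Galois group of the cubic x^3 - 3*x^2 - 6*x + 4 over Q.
Gal(K/Q) = S_3 (symmetric group of order 6)

Compute the discriminant of x^3 + (-3)*x^2 + (-6)*x + (4): Δ = 2484. Since Δ is not a rational square, the Galois group is not contained in A_3; it must be the full S_3 (irreducibility of the cubic rules out anything smaller).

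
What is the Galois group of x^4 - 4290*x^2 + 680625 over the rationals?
Gal(K/Q) = Z/2Z (cyclic of order 2)

f factors as (x^2 - 4125)(x^2 - 165), so the splitting field is K = Q(sqrt(4125), sqrt(165)). The squarefree part of 4125 is 165 and the squarefree part of 165 is also 165, so sqrt(4125) and sqrt(165) are both rational multiples of sqrt(165). Hence Q(sqrt(4125)) = Q(sqrt(165)) = Q(sqrt(165)), and the splitting field collapses to a single degree-2 extension with Galois group Z/2Z.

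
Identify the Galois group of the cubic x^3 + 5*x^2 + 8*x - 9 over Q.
Gal(K/Q) = S_3 (symmetric group of order 6)

Compute the discriminant of x^3 + (5)*x^2 + (8)*x + (-9): Δ = -4615. Since Δ is not a rational square, the Galois group is not contained in A_3; it must be the full S_3 (irreducibility of the cubic rules out anything smaller).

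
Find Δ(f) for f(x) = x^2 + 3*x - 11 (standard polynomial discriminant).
Δ = 53

For a quadratic a x^2 + b x + c the discriminant is Δ = b^2 - 4ac = (3)^2 - 4*(1)*(-11) = 9 - (-44) = 53.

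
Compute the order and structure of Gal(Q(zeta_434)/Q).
|Gal(Q(zeta_434)/Q)| = phi(434) = 180; group ≅ (Z/434Z)^* ≅ Z/6Z × Z/30Z

The n-th cyclotomic polynomial Φ_434(x) is the minimal polynomial of zeta_434 over Q and has degree phi(434) = 180. So Q(zeta_434) is a degree-180 Galois extension with Galois group (Z/434Z)^*. By CRT, (Z/434Z)^* ≅ (Z/2Z)^* × (Z/7Z)^* × (Z/31Z)^*. Each prime-power unit group is (Z/2Z)^* ≅ trivial group (order 1); (Z/7Z)^* ≅ Z/6Z; (Z/31Z)^* ≅ Z/30Z. Hence Gal(Q(zeta_434)/Q) ≅ Z/6Z × Z/30Z.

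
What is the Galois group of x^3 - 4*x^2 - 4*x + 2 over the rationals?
Gal(K/Q) = S_3 (symmetric group of order 6)

Compute the discriminant of x^3 + (-4)*x^2 + (-4)*x + (2): Δ = 1492. Since Δ is not a rational square, the Galois group is not contained in A_3; it must be the full S_3 (irreducibility of the cubic rules out anything smaller).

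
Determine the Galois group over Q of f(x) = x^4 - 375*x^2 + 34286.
Gal(K/Q) = V_4 (Klein four-group, Z/2Z × Z/2Z)

f factors as (x^2 - 158)(x^2 - 217), so the splitting field is K = Q(sqrt(158), sqrt(217)). The elements 158, 217, 34286 are all non-squares in Q, so sqrt(158) and sqrt(217) generate independent quadratic extensions. Thus [K:Q] = 4 and Gal(K/Q) is generated by the two order-2 automorphisms sqrt(158) ↦ -sqrt(158) and sqrt(217) ↦ -sqrt(217), giving V_4.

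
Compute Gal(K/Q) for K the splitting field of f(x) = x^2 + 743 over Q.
Gal(K/Q) = Z/2Z (cyclic of order 2)

x^2 + 743 is irreducible over Q since -743 is not a rational square. The splitting field Q(sqrt(-743)) has degree 2 over Q, and its unique nontrivial automorphism is sqrt(-743) ↦ -sqrt(-743). Hence Gal(Q(sqrt(-743))/Q) = Z/2Z.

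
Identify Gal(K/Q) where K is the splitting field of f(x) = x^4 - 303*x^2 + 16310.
Gal(K/Q) = V_4 (Klein four-group, Z/2Z × Z/2Z)

f factors as (x^2 - 233)(x^2 - 70), so the splitting field is K = Q(sqrt(233), sqrt(70)). The elements 233, 70, 16310 are all non-squares in Q, so sqrt(233) and sqrt(70) generate independent quadratic extensions. Thus [K:Q] = 4 and Gal(K/Q) is generated by the two order-2 automorphisms sqrt(233) ↦ -sqrt(233) and sqrt(70) ↦ -sqrt(70), giving V_4.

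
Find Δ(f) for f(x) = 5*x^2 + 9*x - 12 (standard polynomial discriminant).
Δ = 321

For a quadratic a x^2 + b x + c the discriminant is Δ = b^2 - 4ac = (9)^2 - 4*(5)*(-12) = 81 - (-240) = 321.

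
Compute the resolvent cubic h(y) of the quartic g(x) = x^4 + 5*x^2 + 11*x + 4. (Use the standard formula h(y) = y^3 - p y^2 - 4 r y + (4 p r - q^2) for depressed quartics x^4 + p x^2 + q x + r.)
h(y) = y^3 - 5*y^2 - 16*y - 41

Identify coefficients: p = 5, q = 11, r = 4.
Plug into h(y) = y^3 - p y^2 - 4 r y + (4 p r - q^2):
  h(y) = y^3 - (5) y^2 - 4*(4) y + (4*(5)*(4) - (11)^2)
       = y^3 + (-5) y^2 + (-16) y + (-41).
Simplifying: h(y) = y^3 - 5*y^2 - 16*y - 41.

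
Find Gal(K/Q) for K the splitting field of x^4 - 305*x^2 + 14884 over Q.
Gal(K/Q) = Z/2Z (cyclic of order 2)

f factors as (x^2 - 61)(x^2 - 244), so the splitting field is K = Q(sqrt(61), sqrt(244)). The squarefree part of 61 is 61 and the squarefree part of 244 is also 61, so sqrt(61) and sqrt(244) are both rational multiples of sqrt(61). Hence Q(sqrt(61)) = Q(sqrt(244)) = Q(sqrt(61)), and the splitting field collapses to a single degree-2 extension with Galois group Z/2Z.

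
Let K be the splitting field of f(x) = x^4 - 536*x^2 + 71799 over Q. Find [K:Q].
[K:Q] = 4

f factors as (x^2 - 263)(x^2 - 273); the splitting field is K = Q(sqrt(263), sqrt(273)). Since 263, 273, and 71799 are all non-squares in Q, the three subfields Q(sqrt(263)), Q(sqrt(273)), Q(sqrt(71799)) are distinct degree-2 extensions, so [K:Q] = 4 (Klein four Galois group).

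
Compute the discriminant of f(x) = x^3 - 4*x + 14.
Δ = -5036

For a depressed cubic x^3 + p x + q the discriminant is Δ = -4 p^3 - 27 q^2 = -4*(-4)^3 - 27*(14)^2 = 256 - 5292 = -5036.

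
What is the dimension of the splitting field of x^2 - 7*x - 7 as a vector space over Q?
[K:Q] = 2

The discriminant of x^2 + (-7)*x + (-7) is b^2 - 4c = 49 - (-28) = 77. Since 77 is not a perfect square in Q, the polynomial is irreducible over Q. Its two roots generate a degree-2 extension, so [K:Q] = 2.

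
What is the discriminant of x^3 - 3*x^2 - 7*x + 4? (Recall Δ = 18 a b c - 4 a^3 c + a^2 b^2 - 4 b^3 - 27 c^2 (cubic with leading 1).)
Δ = 3325

For x^3 + a x^2 + b x + c the discriminant is Δ = 18 a b c - 4 a^3 c + a^2 b^2 - 4 b^3 - 27 c^2.
Plug a = -3, b = -7, c = 4:
  18*(-3)*(-7)*(4) - 4*(-3)^3*(4) + (-3)^2*(-7)^2 - 4*(-7)^3 - 27*(4)^2
  = 1512 + (432) + 441 + (1372) + (-432)
  = 3325.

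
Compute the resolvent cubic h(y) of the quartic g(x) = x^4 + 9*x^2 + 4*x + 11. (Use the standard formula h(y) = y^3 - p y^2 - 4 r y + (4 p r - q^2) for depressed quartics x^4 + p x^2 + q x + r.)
h(y) = y^3 - 9*y^2 - 44*y + 380

Identify coefficients: p = 9, q = 4, r = 11.
Plug into h(y) = y^3 - p y^2 - 4 r y + (4 p r - q^2):
  h(y) = y^3 - (9) y^2 - 4*(11) y + (4*(9)*(11) - (4)^2)
       = y^3 + (-9) y^2 + (-44) y + (380).
Simplifying: h(y) = y^3 - 9*y^2 - 44*y + 380.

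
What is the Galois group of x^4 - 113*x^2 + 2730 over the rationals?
Gal(K/Q) = V_4 (Klein four-group, Z/2Z × Z/2Z)

f factors as (x^2 - 78)(x^2 - 35), so the splitting field is K = Q(sqrt(78), sqrt(35)). The elements 78, 35, 2730 are all non-squares in Q, so sqrt(78) and sqrt(35) generate independent quadratic extensions. Thus [K:Q] = 4 and Gal(K/Q) is generated by the two order-2 automorphisms sqrt(78) ↦ -sqrt(78) and sqrt(35) ↦ -sqrt(35), giving V_4.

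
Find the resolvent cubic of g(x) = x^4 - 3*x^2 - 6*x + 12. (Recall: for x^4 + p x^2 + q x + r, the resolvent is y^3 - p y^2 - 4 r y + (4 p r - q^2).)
h(y) = y^3 + 3*y^2 - 48*y - 180

Identify coefficients: p = -3, q = -6, r = 12.
Plug into h(y) = y^3 - p y^2 - 4 r y + (4 p r - q^2):
  h(y) = y^3 - (-3) y^2 - 4*(12) y + (4*(-3)*(12) - (-6)^2)
       = y^3 + (3) y^2 + (-48) y + (-180).
Simplifying: h(y) = y^3 + 3*y^2 - 48*y - 180.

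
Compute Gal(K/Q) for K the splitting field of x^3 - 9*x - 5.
Gal(K/Q) = S_3 (symmetric group of order 6)

Compute the discriminant of x^3 + (0)*x^2 + (-9)*x + (-5): Δ = 2241. Since Δ is not a rational square, the Galois group is not contained in A_3; it must be the full S_3 (irreducibility of the cubic rules out anything smaller).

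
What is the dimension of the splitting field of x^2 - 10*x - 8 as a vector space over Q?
[K:Q] = 2

The discriminant of x^2 + (-10)*x + (-8) is b^2 - 4c = 100 - (-32) = 132. Since 132 is not a perfect square in Q, the polynomial is irreducible over Q. Its two roots generate a degree-2 extension, so [K:Q] = 2.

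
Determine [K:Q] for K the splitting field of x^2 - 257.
[K:Q] = 2

The polynomial x^2 - 257 is irreducible over Q since 257 is not a perfect square. Its splitting field is Q(sqrt(257)), which has degree 2 over Q.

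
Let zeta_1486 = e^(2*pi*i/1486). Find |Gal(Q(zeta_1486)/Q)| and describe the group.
|Gal(Q(zeta_1486)/Q)| = phi(1486) = 742; group ≅ (Z/1486Z)^* ≅ Z/742Z

The n-th cyclotomic polynomial Φ_1486(x) is the minimal polynomial of zeta_1486 over Q and has degree phi(1486) = 742. So Q(zeta_1486) is a degree-742 Galois extension with Galois group (Z/1486Z)^*. By CRT, (Z/1486Z)^* ≅ (Z/2Z)^* × (Z/743Z)^*. Each prime-power unit group is (Z/2Z)^* ≅ trivial group (order 1); (Z/743Z)^* ≅ Z/742Z. Hence Gal(Q(zeta_1486)/Q) ≅ Z/742Z.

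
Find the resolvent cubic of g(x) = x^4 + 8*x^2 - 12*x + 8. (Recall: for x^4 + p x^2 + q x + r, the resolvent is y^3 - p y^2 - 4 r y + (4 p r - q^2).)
h(y) = y^3 - 8*y^2 - 32*y + 112

Identify coefficients: p = 8, q = -12, r = 8.
Plug into h(y) = y^3 - p y^2 - 4 r y + (4 p r - q^2):
  h(y) = y^3 - (8) y^2 - 4*(8) y + (4*(8)*(8) - (-12)^2)
       = y^3 + (-8) y^2 + (-32) y + (112).
Simplifying: h(y) = y^3 - 8*y^2 - 32*y + 112.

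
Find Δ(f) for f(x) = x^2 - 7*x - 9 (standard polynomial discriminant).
Δ = 85

For a quadratic a x^2 + b x + c the discriminant is Δ = b^2 - 4ac = (-7)^2 - 4*(1)*(-9) = 49 - (-36) = 85.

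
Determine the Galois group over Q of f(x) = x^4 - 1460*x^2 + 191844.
Gal(K/Q) = Z/2Z (cyclic of order 2)

f factors as (x^2 - 1314)(x^2 - 146), so the splitting field is K = Q(sqrt(1314), sqrt(146)). The squarefree part of 1314 is 146 and the squarefree part of 146 is also 146, so sqrt(1314) and sqrt(146) are both rational multiples of sqrt(146). Hence Q(sqrt(1314)) = Q(sqrt(146)) = Q(sqrt(146)), and the splitting field collapses to a single degree-2 extension with Galois group Z/2Z.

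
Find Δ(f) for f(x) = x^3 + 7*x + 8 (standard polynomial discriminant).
Δ = -3100

For a depressed cubic x^3 + p x + q the discriminant is Δ = -4 p^3 - 27 q^2 = -4*(7)^3 - 27*(8)^2 = -1372 - 1728 = -3100.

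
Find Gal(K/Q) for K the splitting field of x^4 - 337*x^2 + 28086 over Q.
Gal(K/Q) = V_4 (Klein four-group, Z/2Z × Z/2Z)

f factors as (x^2 - 186)(x^2 - 151), so the splitting field is K = Q(sqrt(186), sqrt(151)). The elements 186, 151, 28086 are all non-squares in Q, so sqrt(186) and sqrt(151) generate independent quadratic extensions. Thus [K:Q] = 4 and Gal(K/Q) is generated by the two order-2 automorphisms sqrt(186) ↦ -sqrt(186) and sqrt(151) ↦ -sqrt(151), giving V_4.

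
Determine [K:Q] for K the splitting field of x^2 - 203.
[K:Q] = 2

The polynomial x^2 - 203 is irreducible over Q since 203 is not a perfect square. Its splitting field is Q(sqrt(203)), which has degree 2 over Q.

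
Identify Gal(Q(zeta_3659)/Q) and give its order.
|Gal(Q(zeta_3659)/Q)| = phi(3659) = 3658; group ≅ (Z/3659Z)^* ≅ Z/3658Z

The n-th cyclotomic polynomial Φ_3659(x) is the minimal polynomial of zeta_3659 over Q and has degree phi(3659) = 3658. So Q(zeta_3659) is a degree-3658 Galois extension with Galois group (Z/3659Z)^*. (Z/3659Z)^* is cyclic since 3659 is an odd prime power (or 4). Hence Gal(Q(zeta_3659)/Q) ≅ Z/3658Z.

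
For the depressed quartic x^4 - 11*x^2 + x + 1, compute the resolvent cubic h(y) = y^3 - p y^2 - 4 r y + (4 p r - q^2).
h(y) = y^3 + 11*y^2 - 4*y - 45

Identify coefficients: p = -11, q = 1, r = 1.
Plug into h(y) = y^3 - p y^2 - 4 r y + (4 p r - q^2):
  h(y) = y^3 - (-11) y^2 - 4*(1) y + (4*(-11)*(1) - (1)^2)
       = y^3 + (11) y^2 + (-4) y + (-45).
Simplifying: h(y) = y^3 + 11*y^2 - 4*y - 45.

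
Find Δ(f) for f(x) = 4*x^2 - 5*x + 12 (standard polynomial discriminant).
Δ = -167

For a quadratic a x^2 + b x + c the discriminant is Δ = b^2 - 4ac = (-5)^2 - 4*(4)*(12) = 25 - (192) = -167.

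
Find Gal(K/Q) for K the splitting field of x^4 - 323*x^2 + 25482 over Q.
Gal(K/Q) = V_4 (Klein four-group, Z/2Z × Z/2Z)

f factors as (x^2 - 137)(x^2 - 186), so the splitting field is K = Q(sqrt(137), sqrt(186)). The elements 137, 186, 25482 are all non-squares in Q, so sqrt(137) and sqrt(186) generate independent quadratic extensions. Thus [K:Q] = 4 and Gal(K/Q) is generated by the two order-2 automorphisms sqrt(137) ↦ -sqrt(137) and sqrt(186) ↦ -sqrt(186), giving V_4.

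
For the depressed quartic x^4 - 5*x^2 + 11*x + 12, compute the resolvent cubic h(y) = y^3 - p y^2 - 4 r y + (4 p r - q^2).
h(y) = y^3 + 5*y^2 - 48*y - 361

Identify coefficients: p = -5, q = 11, r = 12.
Plug into h(y) = y^3 - p y^2 - 4 r y + (4 p r - q^2):
  h(y) = y^3 - (-5) y^2 - 4*(12) y + (4*(-5)*(12) - (11)^2)
       = y^3 + (5) y^2 + (-48) y + (-361).
Simplifying: h(y) = y^3 + 5*y^2 - 48*y - 361.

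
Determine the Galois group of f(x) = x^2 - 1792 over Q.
Gal(K/Q) = Z/2Z (cyclic of order 2)

x^2 - 1792 is irreducible over Q since 1792 is not a rational square. The splitting field Q(sqrt(1792)) has degree 2 over Q, and its unique nontrivial automorphism is sqrt(1792) ↦ -sqrt(1792). Hence Gal(Q(sqrt(1792))/Q) = Z/2Z.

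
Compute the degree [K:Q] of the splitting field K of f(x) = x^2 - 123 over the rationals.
[K:Q] = 2

The polynomial x^2 - 123 is irreducible over Q since 123 is not a perfect square. Its splitting field is Q(sqrt(123)), which has degree 2 over Q.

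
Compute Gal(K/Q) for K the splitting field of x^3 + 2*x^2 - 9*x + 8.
Gal(K/Q) = S_3 (symmetric group of order 6)

Compute the discriminant of x^3 + (2)*x^2 + (-9)*x + (8): Δ = -1336. Since Δ is not a rational square, the Galois group is not contained in A_3; it must be the full S_3 (irreducibility of the cubic rules out anything smaller).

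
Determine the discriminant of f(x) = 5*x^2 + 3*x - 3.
Δ = 69

For a quadratic a x^2 + b x + c the discriminant is Δ = b^2 - 4ac = (3)^2 - 4*(5)*(-3) = 9 - (-60) = 69.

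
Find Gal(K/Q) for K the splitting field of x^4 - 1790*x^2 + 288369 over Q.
Gal(K/Q) = Z/2Z (cyclic of order 2)

f factors as (x^2 - 1611)(x^2 - 179), so the splitting field is K = Q(sqrt(1611), sqrt(179)). The squarefree part of 1611 is 179 and the squarefree part of 179 is also 179, so sqrt(1611) and sqrt(179) are both rational multiples of sqrt(179). Hence Q(sqrt(1611)) = Q(sqrt(179)) = Q(sqrt(179)), and the splitting field collapses to a single degree-2 extension with Galois group Z/2Z.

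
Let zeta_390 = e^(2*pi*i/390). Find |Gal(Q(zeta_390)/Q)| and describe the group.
|Gal(Q(zeta_390)/Q)| = phi(390) = 96; group ≅ (Z/390Z)^* ≅ Z/2Z × Z/4Z × Z/12Z

The n-th cyclotomic polynomial Φ_390(x) is the minimal polynomial of zeta_390 over Q and has degree phi(390) = 96. So Q(zeta_390) is a degree-96 Galois extension with Galois group (Z/390Z)^*. By CRT, (Z/390Z)^* ≅ (Z/2Z)^* × (Z/3Z)^* × (Z/5Z)^* × (Z/13Z)^*. Each prime-power unit group is (Z/2Z)^* ≅ trivial group (order 1); (Z/3Z)^* ≅ Z/2Z; (Z/5Z)^* ≅ Z/4Z; (Z/13Z)^* ≅ Z/12Z. Hence Gal(Q(zeta_390)/Q) ≅ Z/2Z × Z/4Z × Z/12Z.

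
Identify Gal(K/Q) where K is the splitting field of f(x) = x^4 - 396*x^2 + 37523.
Gal(K/Q) = V_4 (Klein four-group, Z/2Z × Z/2Z)

f factors as (x^2 - 157)(x^2 - 239), so the splitting field is K = Q(sqrt(157), sqrt(239)). The elements 157, 239, 37523 are all non-squares in Q, so sqrt(157) and sqrt(239) generate independent quadratic extensions. Thus [K:Q] = 4 and Gal(K/Q) is generated by the two order-2 automorphisms sqrt(157) ↦ -sqrt(157) and sqrt(239) ↦ -sqrt(239), giving V_4.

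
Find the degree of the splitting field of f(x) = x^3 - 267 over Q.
[K:Q] = 6

x^3 - 267 has one real root r = 267^(1/3) and two complex roots r*zeta_3, r*zeta_3^2 where zeta_3 = e^(2*pi*i/3). The splitting field is Q(r, zeta_3). [Q(r):Q] = 3 and [Q(zeta_3):Q] = 2 with gcd = 1, so [Q(r, zeta_3):Q] = 3 * 2 = 6.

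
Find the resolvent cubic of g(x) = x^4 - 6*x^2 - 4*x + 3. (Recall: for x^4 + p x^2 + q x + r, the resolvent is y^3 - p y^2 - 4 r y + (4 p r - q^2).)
h(y) = y^3 + 6*y^2 - 12*y - 88

Identify coefficients: p = -6, q = -4, r = 3.
Plug into h(y) = y^3 - p y^2 - 4 r y + (4 p r - q^2):
  h(y) = y^3 - (-6) y^2 - 4*(3) y + (4*(-6)*(3) - (-4)^2)
       = y^3 + (6) y^2 + (-12) y + (-88).
Simplifying: h(y) = y^3 + 6*y^2 - 12*y - 88.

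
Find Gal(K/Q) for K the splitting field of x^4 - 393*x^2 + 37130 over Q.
Gal(K/Q) = V_4 (Klein four-group, Z/2Z × Z/2Z)

f factors as (x^2 - 235)(x^2 - 158), so the splitting field is K = Q(sqrt(235), sqrt(158)). The elements 235, 158, 37130 are all non-squares in Q, so sqrt(235) and sqrt(158) generate independent quadratic extensions. Thus [K:Q] = 4 and Gal(K/Q) is generated by the two order-2 automorphisms sqrt(235) ↦ -sqrt(235) and sqrt(158) ↦ -sqrt(158), giving V_4.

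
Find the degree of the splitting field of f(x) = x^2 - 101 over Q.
[K:Q] = 2

The polynomial x^2 - 101 is irreducible over Q since 101 is not a perfect square. Its splitting field is Q(sqrt(101)), which has degree 2 over Q.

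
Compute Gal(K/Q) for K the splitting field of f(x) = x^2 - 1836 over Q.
Gal(K/Q) = Z/2Z (cyclic of order 2)

x^2 - 1836 is irreducible over Q since 1836 is not a rational square. The splitting field Q(sqrt(1836)) has degree 2 over Q, and its unique nontrivial automorphism is sqrt(1836) ↦ -sqrt(1836). Hence Gal(Q(sqrt(1836))/Q) = Z/2Z.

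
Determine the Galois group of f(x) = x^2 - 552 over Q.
Gal(K/Q) = Z/2Z (cyclic of order 2)

x^2 - 552 is irreducible over Q since 552 is not a rational square. The splitting field Q(sqrt(552)) has degree 2 over Q, and its unique nontrivial automorphism is sqrt(552) ↦ -sqrt(552). Hence Gal(Q(sqrt(552))/Q) = Z/2Z.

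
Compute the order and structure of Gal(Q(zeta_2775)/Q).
|Gal(Q(zeta_2775)/Q)| = phi(2775) = 1440; group ≅ (Z/2775Z)^* ≅ Z/2Z × Z/20Z × Z/36Z

The n-th cyclotomic polynomial Φ_2775(x) is the minimal polynomial of zeta_2775 over Q and has degree phi(2775) = 1440. So Q(zeta_2775) is a degree-1440 Galois extension with Galois group (Z/2775Z)^*. By CRT, (Z/2775Z)^* ≅ (Z/3Z)^* × (Z/25Z)^* × (Z/37Z)^*. Each prime-power unit group is (Z/3Z)^* ≅ Z/2Z; (Z/25Z)^* ≅ Z/20Z; (Z/37Z)^* ≅ Z/36Z. Hence Gal(Q(zeta_2775)/Q) ≅ Z/2Z × Z/20Z × Z/36Z.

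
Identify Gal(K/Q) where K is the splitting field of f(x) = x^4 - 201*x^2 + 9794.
Gal(K/Q) = V_4 (Klein four-group, Z/2Z × Z/2Z)

f factors as (x^2 - 118)(x^2 - 83), so the splitting field is K = Q(sqrt(118), sqrt(83)). The elements 118, 83, 9794 are all non-squares in Q, so sqrt(118) and sqrt(83) generate independent quadratic extensions. Thus [K:Q] = 4 and Gal(K/Q) is generated by the two order-2 automorphisms sqrt(118) ↦ -sqrt(118) and sqrt(83) ↦ -sqrt(83), giving V_4.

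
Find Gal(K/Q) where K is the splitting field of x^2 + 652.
Gal(K/Q) = Z/2Z (cyclic of order 2)

x^2 + 652 is irreducible over Q since -652 is not a rational square. The splitting field Q(sqrt(-652)) has degree 2 over Q, and its unique nontrivial automorphism is sqrt(-652) ↦ -sqrt(-652). Hence Gal(Q(sqrt(-652))/Q) = Z/2Z.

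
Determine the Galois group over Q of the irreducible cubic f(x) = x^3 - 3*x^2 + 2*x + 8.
Gal(K/Q) = S_3 (symmetric group of order 6)

Compute the discriminant of x^3 + (-3)*x^2 + (2)*x + (8): Δ = -1724. Since Δ is not a rational square, the Galois group is not contained in A_3; it must be the full S_3 (irreducibility of the cubic rules out anything smaller).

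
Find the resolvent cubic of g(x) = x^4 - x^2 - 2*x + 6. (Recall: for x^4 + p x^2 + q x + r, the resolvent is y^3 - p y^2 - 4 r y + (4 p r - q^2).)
h(y) = y^3 + y^2 - 24*y - 28

Identify coefficients: p = -1, q = -2, r = 6.
Plug into h(y) = y^3 - p y^2 - 4 r y + (4 p r - q^2):
  h(y) = y^3 - (-1) y^2 - 4*(6) y + (4*(-1)*(6) - (-2)^2)
       = y^3 + (1) y^2 + (-24) y + (-28).
Simplifying: h(y) = y^3 + y^2 - 24*y - 28.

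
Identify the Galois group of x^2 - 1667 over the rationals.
Gal(K/Q) = Z/2Z (cyclic of order 2)

x^2 - 1667 is irreducible over Q since 1667 is not a rational square. The splitting field Q(sqrt(1667)) has degree 2 over Q, and its unique nontrivial automorphism is sqrt(1667) ↦ -sqrt(1667). Hence Gal(Q(sqrt(1667))/Q) = Z/2Z.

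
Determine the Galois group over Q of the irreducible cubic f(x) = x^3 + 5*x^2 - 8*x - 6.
Gal(K/Q) = S_3 (symmetric group of order 6)

Compute the discriminant of x^3 + (5)*x^2 + (-8)*x + (-6): Δ = 9996. Since Δ is not a rational square, the Galois group is not contained in A_3; it must be the full S_3 (irreducibility of the cubic rules out anything smaller).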